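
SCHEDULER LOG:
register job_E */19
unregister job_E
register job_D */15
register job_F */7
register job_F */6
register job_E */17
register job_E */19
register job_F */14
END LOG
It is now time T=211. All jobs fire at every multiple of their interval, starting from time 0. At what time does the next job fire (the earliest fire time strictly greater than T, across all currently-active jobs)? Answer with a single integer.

Op 1: register job_E */19 -> active={job_E:*/19}
Op 2: unregister job_E -> active={}
Op 3: register job_D */15 -> active={job_D:*/15}
Op 4: register job_F */7 -> active={job_D:*/15, job_F:*/7}
Op 5: register job_F */6 -> active={job_D:*/15, job_F:*/6}
Op 6: register job_E */17 -> active={job_D:*/15, job_E:*/17, job_F:*/6}
Op 7: register job_E */19 -> active={job_D:*/15, job_E:*/19, job_F:*/6}
Op 8: register job_F */14 -> active={job_D:*/15, job_E:*/19, job_F:*/14}
  job_D: interval 15, next fire after T=211 is 225
  job_E: interval 19, next fire after T=211 is 228
  job_F: interval 14, next fire after T=211 is 224
Earliest fire time = 224 (job job_F)

Answer: 224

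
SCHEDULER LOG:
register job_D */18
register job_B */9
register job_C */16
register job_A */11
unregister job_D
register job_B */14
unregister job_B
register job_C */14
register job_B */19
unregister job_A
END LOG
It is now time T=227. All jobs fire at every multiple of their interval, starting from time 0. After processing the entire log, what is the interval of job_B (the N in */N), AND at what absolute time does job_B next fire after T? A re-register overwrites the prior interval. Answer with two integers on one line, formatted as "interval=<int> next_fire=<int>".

Answer: interval=19 next_fire=228

Derivation:
Op 1: register job_D */18 -> active={job_D:*/18}
Op 2: register job_B */9 -> active={job_B:*/9, job_D:*/18}
Op 3: register job_C */16 -> active={job_B:*/9, job_C:*/16, job_D:*/18}
Op 4: register job_A */11 -> active={job_A:*/11, job_B:*/9, job_C:*/16, job_D:*/18}
Op 5: unregister job_D -> active={job_A:*/11, job_B:*/9, job_C:*/16}
Op 6: register job_B */14 -> active={job_A:*/11, job_B:*/14, job_C:*/16}
Op 7: unregister job_B -> active={job_A:*/11, job_C:*/16}
Op 8: register job_C */14 -> active={job_A:*/11, job_C:*/14}
Op 9: register job_B */19 -> active={job_A:*/11, job_B:*/19, job_C:*/14}
Op 10: unregister job_A -> active={job_B:*/19, job_C:*/14}
Final interval of job_B = 19
Next fire of job_B after T=227: (227//19+1)*19 = 228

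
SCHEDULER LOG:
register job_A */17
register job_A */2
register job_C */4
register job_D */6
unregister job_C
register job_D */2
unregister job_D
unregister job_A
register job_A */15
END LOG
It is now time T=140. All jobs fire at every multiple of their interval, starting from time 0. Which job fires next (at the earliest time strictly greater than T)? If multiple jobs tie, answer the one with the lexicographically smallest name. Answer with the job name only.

Op 1: register job_A */17 -> active={job_A:*/17}
Op 2: register job_A */2 -> active={job_A:*/2}
Op 3: register job_C */4 -> active={job_A:*/2, job_C:*/4}
Op 4: register job_D */6 -> active={job_A:*/2, job_C:*/4, job_D:*/6}
Op 5: unregister job_C -> active={job_A:*/2, job_D:*/6}
Op 6: register job_D */2 -> active={job_A:*/2, job_D:*/2}
Op 7: unregister job_D -> active={job_A:*/2}
Op 8: unregister job_A -> active={}
Op 9: register job_A */15 -> active={job_A:*/15}
  job_A: interval 15, next fire after T=140 is 150
Earliest = 150, winner (lex tiebreak) = job_A

Answer: job_A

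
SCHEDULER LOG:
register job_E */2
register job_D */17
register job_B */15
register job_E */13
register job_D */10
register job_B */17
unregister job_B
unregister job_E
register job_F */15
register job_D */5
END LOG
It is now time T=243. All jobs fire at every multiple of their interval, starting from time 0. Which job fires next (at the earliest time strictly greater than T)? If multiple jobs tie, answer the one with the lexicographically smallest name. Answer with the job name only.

Answer: job_D

Derivation:
Op 1: register job_E */2 -> active={job_E:*/2}
Op 2: register job_D */17 -> active={job_D:*/17, job_E:*/2}
Op 3: register job_B */15 -> active={job_B:*/15, job_D:*/17, job_E:*/2}
Op 4: register job_E */13 -> active={job_B:*/15, job_D:*/17, job_E:*/13}
Op 5: register job_D */10 -> active={job_B:*/15, job_D:*/10, job_E:*/13}
Op 6: register job_B */17 -> active={job_B:*/17, job_D:*/10, job_E:*/13}
Op 7: unregister job_B -> active={job_D:*/10, job_E:*/13}
Op 8: unregister job_E -> active={job_D:*/10}
Op 9: register job_F */15 -> active={job_D:*/10, job_F:*/15}
Op 10: register job_D */5 -> active={job_D:*/5, job_F:*/15}
  job_D: interval 5, next fire after T=243 is 245
  job_F: interval 15, next fire after T=243 is 255
Earliest = 245, winner (lex tiebreak) = job_D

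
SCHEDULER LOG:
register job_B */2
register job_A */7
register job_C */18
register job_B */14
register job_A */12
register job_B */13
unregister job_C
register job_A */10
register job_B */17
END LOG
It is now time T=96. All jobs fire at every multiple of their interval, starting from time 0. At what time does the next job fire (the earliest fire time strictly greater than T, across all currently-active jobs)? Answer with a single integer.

Op 1: register job_B */2 -> active={job_B:*/2}
Op 2: register job_A */7 -> active={job_A:*/7, job_B:*/2}
Op 3: register job_C */18 -> active={job_A:*/7, job_B:*/2, job_C:*/18}
Op 4: register job_B */14 -> active={job_A:*/7, job_B:*/14, job_C:*/18}
Op 5: register job_A */12 -> active={job_A:*/12, job_B:*/14, job_C:*/18}
Op 6: register job_B */13 -> active={job_A:*/12, job_B:*/13, job_C:*/18}
Op 7: unregister job_C -> active={job_A:*/12, job_B:*/13}
Op 8: register job_A */10 -> active={job_A:*/10, job_B:*/13}
Op 9: register job_B */17 -> active={job_A:*/10, job_B:*/17}
  job_A: interval 10, next fire after T=96 is 100
  job_B: interval 17, next fire after T=96 is 102
Earliest fire time = 100 (job job_A)

Answer: 100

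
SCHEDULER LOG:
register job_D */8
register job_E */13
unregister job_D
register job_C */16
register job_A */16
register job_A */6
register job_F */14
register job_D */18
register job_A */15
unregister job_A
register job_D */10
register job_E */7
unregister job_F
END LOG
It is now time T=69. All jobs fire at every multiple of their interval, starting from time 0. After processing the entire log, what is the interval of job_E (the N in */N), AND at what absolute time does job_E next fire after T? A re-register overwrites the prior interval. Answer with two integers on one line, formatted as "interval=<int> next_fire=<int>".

Op 1: register job_D */8 -> active={job_D:*/8}
Op 2: register job_E */13 -> active={job_D:*/8, job_E:*/13}
Op 3: unregister job_D -> active={job_E:*/13}
Op 4: register job_C */16 -> active={job_C:*/16, job_E:*/13}
Op 5: register job_A */16 -> active={job_A:*/16, job_C:*/16, job_E:*/13}
Op 6: register job_A */6 -> active={job_A:*/6, job_C:*/16, job_E:*/13}
Op 7: register job_F */14 -> active={job_A:*/6, job_C:*/16, job_E:*/13, job_F:*/14}
Op 8: register job_D */18 -> active={job_A:*/6, job_C:*/16, job_D:*/18, job_E:*/13, job_F:*/14}
Op 9: register job_A */15 -> active={job_A:*/15, job_C:*/16, job_D:*/18, job_E:*/13, job_F:*/14}
Op 10: unregister job_A -> active={job_C:*/16, job_D:*/18, job_E:*/13, job_F:*/14}
Op 11: register job_D */10 -> active={job_C:*/16, job_D:*/10, job_E:*/13, job_F:*/14}
Op 12: register job_E */7 -> active={job_C:*/16, job_D:*/10, job_E:*/7, job_F:*/14}
Op 13: unregister job_F -> active={job_C:*/16, job_D:*/10, job_E:*/7}
Final interval of job_E = 7
Next fire of job_E after T=69: (69//7+1)*7 = 70

Answer: interval=7 next_fire=70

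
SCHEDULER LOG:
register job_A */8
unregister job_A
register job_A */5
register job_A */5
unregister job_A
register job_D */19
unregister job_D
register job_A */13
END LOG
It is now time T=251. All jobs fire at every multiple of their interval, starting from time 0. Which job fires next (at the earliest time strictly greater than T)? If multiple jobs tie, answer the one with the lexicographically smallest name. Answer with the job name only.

Answer: job_A

Derivation:
Op 1: register job_A */8 -> active={job_A:*/8}
Op 2: unregister job_A -> active={}
Op 3: register job_A */5 -> active={job_A:*/5}
Op 4: register job_A */5 -> active={job_A:*/5}
Op 5: unregister job_A -> active={}
Op 6: register job_D */19 -> active={job_D:*/19}
Op 7: unregister job_D -> active={}
Op 8: register job_A */13 -> active={job_A:*/13}
  job_A: interval 13, next fire after T=251 is 260
Earliest = 260, winner (lex tiebreak) = job_A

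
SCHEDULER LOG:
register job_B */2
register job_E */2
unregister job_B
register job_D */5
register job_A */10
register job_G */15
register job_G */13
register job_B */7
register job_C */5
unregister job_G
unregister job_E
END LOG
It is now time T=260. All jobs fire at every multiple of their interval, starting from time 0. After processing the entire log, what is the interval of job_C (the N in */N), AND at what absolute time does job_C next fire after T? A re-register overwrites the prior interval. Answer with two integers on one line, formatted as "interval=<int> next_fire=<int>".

Answer: interval=5 next_fire=265

Derivation:
Op 1: register job_B */2 -> active={job_B:*/2}
Op 2: register job_E */2 -> active={job_B:*/2, job_E:*/2}
Op 3: unregister job_B -> active={job_E:*/2}
Op 4: register job_D */5 -> active={job_D:*/5, job_E:*/2}
Op 5: register job_A */10 -> active={job_A:*/10, job_D:*/5, job_E:*/2}
Op 6: register job_G */15 -> active={job_A:*/10, job_D:*/5, job_E:*/2, job_G:*/15}
Op 7: register job_G */13 -> active={job_A:*/10, job_D:*/5, job_E:*/2, job_G:*/13}
Op 8: register job_B */7 -> active={job_A:*/10, job_B:*/7, job_D:*/5, job_E:*/2, job_G:*/13}
Op 9: register job_C */5 -> active={job_A:*/10, job_B:*/7, job_C:*/5, job_D:*/5, job_E:*/2, job_G:*/13}
Op 10: unregister job_G -> active={job_A:*/10, job_B:*/7, job_C:*/5, job_D:*/5, job_E:*/2}
Op 11: unregister job_E -> active={job_A:*/10, job_B:*/7, job_C:*/5, job_D:*/5}
Final interval of job_C = 5
Next fire of job_C after T=260: (260//5+1)*5 = 265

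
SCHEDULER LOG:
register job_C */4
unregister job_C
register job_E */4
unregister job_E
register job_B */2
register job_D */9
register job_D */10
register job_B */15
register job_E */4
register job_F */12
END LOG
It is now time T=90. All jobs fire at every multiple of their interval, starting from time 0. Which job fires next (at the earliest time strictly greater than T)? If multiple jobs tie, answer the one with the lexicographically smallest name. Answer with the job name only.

Op 1: register job_C */4 -> active={job_C:*/4}
Op 2: unregister job_C -> active={}
Op 3: register job_E */4 -> active={job_E:*/4}
Op 4: unregister job_E -> active={}
Op 5: register job_B */2 -> active={job_B:*/2}
Op 6: register job_D */9 -> active={job_B:*/2, job_D:*/9}
Op 7: register job_D */10 -> active={job_B:*/2, job_D:*/10}
Op 8: register job_B */15 -> active={job_B:*/15, job_D:*/10}
Op 9: register job_E */4 -> active={job_B:*/15, job_D:*/10, job_E:*/4}
Op 10: register job_F */12 -> active={job_B:*/15, job_D:*/10, job_E:*/4, job_F:*/12}
  job_B: interval 15, next fire after T=90 is 105
  job_D: interval 10, next fire after T=90 is 100
  job_E: interval 4, next fire after T=90 is 92
  job_F: interval 12, next fire after T=90 is 96
Earliest = 92, winner (lex tiebreak) = job_E

Answer: job_E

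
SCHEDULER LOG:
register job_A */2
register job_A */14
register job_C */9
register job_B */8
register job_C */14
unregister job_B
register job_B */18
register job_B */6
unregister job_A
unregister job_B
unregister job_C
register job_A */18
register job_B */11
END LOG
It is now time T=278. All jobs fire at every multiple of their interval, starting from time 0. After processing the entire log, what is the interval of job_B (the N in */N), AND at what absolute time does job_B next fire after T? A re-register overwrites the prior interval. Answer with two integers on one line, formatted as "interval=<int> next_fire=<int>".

Op 1: register job_A */2 -> active={job_A:*/2}
Op 2: register job_A */14 -> active={job_A:*/14}
Op 3: register job_C */9 -> active={job_A:*/14, job_C:*/9}
Op 4: register job_B */8 -> active={job_A:*/14, job_B:*/8, job_C:*/9}
Op 5: register job_C */14 -> active={job_A:*/14, job_B:*/8, job_C:*/14}
Op 6: unregister job_B -> active={job_A:*/14, job_C:*/14}
Op 7: register job_B */18 -> active={job_A:*/14, job_B:*/18, job_C:*/14}
Op 8: register job_B */6 -> active={job_A:*/14, job_B:*/6, job_C:*/14}
Op 9: unregister job_A -> active={job_B:*/6, job_C:*/14}
Op 10: unregister job_B -> active={job_C:*/14}
Op 11: unregister job_C -> active={}
Op 12: register job_A */18 -> active={job_A:*/18}
Op 13: register job_B */11 -> active={job_A:*/18, job_B:*/11}
Final interval of job_B = 11
Next fire of job_B after T=278: (278//11+1)*11 = 286

Answer: interval=11 next_fire=286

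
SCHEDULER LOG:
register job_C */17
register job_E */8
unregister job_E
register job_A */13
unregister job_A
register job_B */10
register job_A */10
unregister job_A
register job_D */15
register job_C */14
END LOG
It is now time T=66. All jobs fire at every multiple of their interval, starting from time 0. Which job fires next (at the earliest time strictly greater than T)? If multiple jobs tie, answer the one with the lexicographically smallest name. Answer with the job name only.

Answer: job_B

Derivation:
Op 1: register job_C */17 -> active={job_C:*/17}
Op 2: register job_E */8 -> active={job_C:*/17, job_E:*/8}
Op 3: unregister job_E -> active={job_C:*/17}
Op 4: register job_A */13 -> active={job_A:*/13, job_C:*/17}
Op 5: unregister job_A -> active={job_C:*/17}
Op 6: register job_B */10 -> active={job_B:*/10, job_C:*/17}
Op 7: register job_A */10 -> active={job_A:*/10, job_B:*/10, job_C:*/17}
Op 8: unregister job_A -> active={job_B:*/10, job_C:*/17}
Op 9: register job_D */15 -> active={job_B:*/10, job_C:*/17, job_D:*/15}
Op 10: register job_C */14 -> active={job_B:*/10, job_C:*/14, job_D:*/15}
  job_B: interval 10, next fire after T=66 is 70
  job_C: interval 14, next fire after T=66 is 70
  job_D: interval 15, next fire after T=66 is 75
Earliest = 70, winner (lex tiebreak) = job_B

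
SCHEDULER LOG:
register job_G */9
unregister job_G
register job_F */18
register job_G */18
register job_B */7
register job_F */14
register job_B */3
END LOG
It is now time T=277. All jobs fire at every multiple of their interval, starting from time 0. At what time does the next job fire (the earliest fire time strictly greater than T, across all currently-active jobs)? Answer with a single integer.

Answer: 279

Derivation:
Op 1: register job_G */9 -> active={job_G:*/9}
Op 2: unregister job_G -> active={}
Op 3: register job_F */18 -> active={job_F:*/18}
Op 4: register job_G */18 -> active={job_F:*/18, job_G:*/18}
Op 5: register job_B */7 -> active={job_B:*/7, job_F:*/18, job_G:*/18}
Op 6: register job_F */14 -> active={job_B:*/7, job_F:*/14, job_G:*/18}
Op 7: register job_B */3 -> active={job_B:*/3, job_F:*/14, job_G:*/18}
  job_B: interval 3, next fire after T=277 is 279
  job_F: interval 14, next fire after T=277 is 280
  job_G: interval 18, next fire after T=277 is 288
Earliest fire time = 279 (job job_B)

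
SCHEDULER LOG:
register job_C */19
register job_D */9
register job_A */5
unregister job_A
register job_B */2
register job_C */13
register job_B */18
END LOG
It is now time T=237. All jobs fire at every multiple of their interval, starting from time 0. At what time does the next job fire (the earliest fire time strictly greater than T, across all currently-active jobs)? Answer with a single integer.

Op 1: register job_C */19 -> active={job_C:*/19}
Op 2: register job_D */9 -> active={job_C:*/19, job_D:*/9}
Op 3: register job_A */5 -> active={job_A:*/5, job_C:*/19, job_D:*/9}
Op 4: unregister job_A -> active={job_C:*/19, job_D:*/9}
Op 5: register job_B */2 -> active={job_B:*/2, job_C:*/19, job_D:*/9}
Op 6: register job_C */13 -> active={job_B:*/2, job_C:*/13, job_D:*/9}
Op 7: register job_B */18 -> active={job_B:*/18, job_C:*/13, job_D:*/9}
  job_B: interval 18, next fire after T=237 is 252
  job_C: interval 13, next fire after T=237 is 247
  job_D: interval 9, next fire after T=237 is 243
Earliest fire time = 243 (job job_D)

Answer: 243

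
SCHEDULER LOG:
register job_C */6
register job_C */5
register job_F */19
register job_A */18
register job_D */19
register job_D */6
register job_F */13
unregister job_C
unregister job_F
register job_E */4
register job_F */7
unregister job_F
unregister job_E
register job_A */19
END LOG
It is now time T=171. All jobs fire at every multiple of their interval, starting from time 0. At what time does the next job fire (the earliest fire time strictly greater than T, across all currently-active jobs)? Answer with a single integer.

Answer: 174

Derivation:
Op 1: register job_C */6 -> active={job_C:*/6}
Op 2: register job_C */5 -> active={job_C:*/5}
Op 3: register job_F */19 -> active={job_C:*/5, job_F:*/19}
Op 4: register job_A */18 -> active={job_A:*/18, job_C:*/5, job_F:*/19}
Op 5: register job_D */19 -> active={job_A:*/18, job_C:*/5, job_D:*/19, job_F:*/19}
Op 6: register job_D */6 -> active={job_A:*/18, job_C:*/5, job_D:*/6, job_F:*/19}
Op 7: register job_F */13 -> active={job_A:*/18, job_C:*/5, job_D:*/6, job_F:*/13}
Op 8: unregister job_C -> active={job_A:*/18, job_D:*/6, job_F:*/13}
Op 9: unregister job_F -> active={job_A:*/18, job_D:*/6}
Op 10: register job_E */4 -> active={job_A:*/18, job_D:*/6, job_E:*/4}
Op 11: register job_F */7 -> active={job_A:*/18, job_D:*/6, job_E:*/4, job_F:*/7}
Op 12: unregister job_F -> active={job_A:*/18, job_D:*/6, job_E:*/4}
Op 13: unregister job_E -> active={job_A:*/18, job_D:*/6}
Op 14: register job_A */19 -> active={job_A:*/19, job_D:*/6}
  job_A: interval 19, next fire after T=171 is 190
  job_D: interval 6, next fire after T=171 is 174
Earliest fire time = 174 (job job_D)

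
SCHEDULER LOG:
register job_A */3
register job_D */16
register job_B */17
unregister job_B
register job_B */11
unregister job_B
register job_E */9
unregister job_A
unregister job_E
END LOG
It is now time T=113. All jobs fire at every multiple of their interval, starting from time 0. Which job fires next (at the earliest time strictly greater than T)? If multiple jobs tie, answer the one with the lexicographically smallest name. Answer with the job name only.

Answer: job_D

Derivation:
Op 1: register job_A */3 -> active={job_A:*/3}
Op 2: register job_D */16 -> active={job_A:*/3, job_D:*/16}
Op 3: register job_B */17 -> active={job_A:*/3, job_B:*/17, job_D:*/16}
Op 4: unregister job_B -> active={job_A:*/3, job_D:*/16}
Op 5: register job_B */11 -> active={job_A:*/3, job_B:*/11, job_D:*/16}
Op 6: unregister job_B -> active={job_A:*/3, job_D:*/16}
Op 7: register job_E */9 -> active={job_A:*/3, job_D:*/16, job_E:*/9}
Op 8: unregister job_A -> active={job_D:*/16, job_E:*/9}
Op 9: unregister job_E -> active={job_D:*/16}
  job_D: interval 16, next fire after T=113 is 128
Earliest = 128, winner (lex tiebreak) = job_D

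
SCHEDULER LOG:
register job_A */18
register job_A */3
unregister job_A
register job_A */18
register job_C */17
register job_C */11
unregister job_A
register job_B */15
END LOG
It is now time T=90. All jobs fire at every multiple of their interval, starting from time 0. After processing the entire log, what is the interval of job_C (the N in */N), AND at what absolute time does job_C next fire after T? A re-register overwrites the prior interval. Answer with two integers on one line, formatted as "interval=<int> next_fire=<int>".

Op 1: register job_A */18 -> active={job_A:*/18}
Op 2: register job_A */3 -> active={job_A:*/3}
Op 3: unregister job_A -> active={}
Op 4: register job_A */18 -> active={job_A:*/18}
Op 5: register job_C */17 -> active={job_A:*/18, job_C:*/17}
Op 6: register job_C */11 -> active={job_A:*/18, job_C:*/11}
Op 7: unregister job_A -> active={job_C:*/11}
Op 8: register job_B */15 -> active={job_B:*/15, job_C:*/11}
Final interval of job_C = 11
Next fire of job_C after T=90: (90//11+1)*11 = 99

Answer: interval=11 next_fire=99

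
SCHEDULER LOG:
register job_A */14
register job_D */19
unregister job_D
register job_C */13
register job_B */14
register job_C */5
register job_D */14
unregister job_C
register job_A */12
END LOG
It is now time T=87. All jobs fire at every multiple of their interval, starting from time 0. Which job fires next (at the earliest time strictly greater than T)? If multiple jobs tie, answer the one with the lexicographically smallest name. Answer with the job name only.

Op 1: register job_A */14 -> active={job_A:*/14}
Op 2: register job_D */19 -> active={job_A:*/14, job_D:*/19}
Op 3: unregister job_D -> active={job_A:*/14}
Op 4: register job_C */13 -> active={job_A:*/14, job_C:*/13}
Op 5: register job_B */14 -> active={job_A:*/14, job_B:*/14, job_C:*/13}
Op 6: register job_C */5 -> active={job_A:*/14, job_B:*/14, job_C:*/5}
Op 7: register job_D */14 -> active={job_A:*/14, job_B:*/14, job_C:*/5, job_D:*/14}
Op 8: unregister job_C -> active={job_A:*/14, job_B:*/14, job_D:*/14}
Op 9: register job_A */12 -> active={job_A:*/12, job_B:*/14, job_D:*/14}
  job_A: interval 12, next fire after T=87 is 96
  job_B: interval 14, next fire after T=87 is 98
  job_D: interval 14, next fire after T=87 is 98
Earliest = 96, winner (lex tiebreak) = job_A

Answer: job_A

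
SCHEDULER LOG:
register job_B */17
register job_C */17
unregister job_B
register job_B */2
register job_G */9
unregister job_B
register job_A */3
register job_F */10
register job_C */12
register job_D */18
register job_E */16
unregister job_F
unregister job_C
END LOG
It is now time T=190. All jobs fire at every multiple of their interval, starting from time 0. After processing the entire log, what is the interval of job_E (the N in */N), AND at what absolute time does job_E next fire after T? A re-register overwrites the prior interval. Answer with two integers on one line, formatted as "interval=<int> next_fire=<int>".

Op 1: register job_B */17 -> active={job_B:*/17}
Op 2: register job_C */17 -> active={job_B:*/17, job_C:*/17}
Op 3: unregister job_B -> active={job_C:*/17}
Op 4: register job_B */2 -> active={job_B:*/2, job_C:*/17}
Op 5: register job_G */9 -> active={job_B:*/2, job_C:*/17, job_G:*/9}
Op 6: unregister job_B -> active={job_C:*/17, job_G:*/9}
Op 7: register job_A */3 -> active={job_A:*/3, job_C:*/17, job_G:*/9}
Op 8: register job_F */10 -> active={job_A:*/3, job_C:*/17, job_F:*/10, job_G:*/9}
Op 9: register job_C */12 -> active={job_A:*/3, job_C:*/12, job_F:*/10, job_G:*/9}
Op 10: register job_D */18 -> active={job_A:*/3, job_C:*/12, job_D:*/18, job_F:*/10, job_G:*/9}
Op 11: register job_E */16 -> active={job_A:*/3, job_C:*/12, job_D:*/18, job_E:*/16, job_F:*/10, job_G:*/9}
Op 12: unregister job_F -> active={job_A:*/3, job_C:*/12, job_D:*/18, job_E:*/16, job_G:*/9}
Op 13: unregister job_C -> active={job_A:*/3, job_D:*/18, job_E:*/16, job_G:*/9}
Final interval of job_E = 16
Next fire of job_E after T=190: (190//16+1)*16 = 192

Answer: interval=16 next_fire=192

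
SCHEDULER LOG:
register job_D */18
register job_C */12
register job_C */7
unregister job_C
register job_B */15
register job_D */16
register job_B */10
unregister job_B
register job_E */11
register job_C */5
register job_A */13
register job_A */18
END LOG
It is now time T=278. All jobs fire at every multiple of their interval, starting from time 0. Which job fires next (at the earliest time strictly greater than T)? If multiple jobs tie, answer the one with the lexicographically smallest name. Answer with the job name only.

Answer: job_C

Derivation:
Op 1: register job_D */18 -> active={job_D:*/18}
Op 2: register job_C */12 -> active={job_C:*/12, job_D:*/18}
Op 3: register job_C */7 -> active={job_C:*/7, job_D:*/18}
Op 4: unregister job_C -> active={job_D:*/18}
Op 5: register job_B */15 -> active={job_B:*/15, job_D:*/18}
Op 6: register job_D */16 -> active={job_B:*/15, job_D:*/16}
Op 7: register job_B */10 -> active={job_B:*/10, job_D:*/16}
Op 8: unregister job_B -> active={job_D:*/16}
Op 9: register job_E */11 -> active={job_D:*/16, job_E:*/11}
Op 10: register job_C */5 -> active={job_C:*/5, job_D:*/16, job_E:*/11}
Op 11: register job_A */13 -> active={job_A:*/13, job_C:*/5, job_D:*/16, job_E:*/11}
Op 12: register job_A */18 -> active={job_A:*/18, job_C:*/5, job_D:*/16, job_E:*/11}
  job_A: interval 18, next fire after T=278 is 288
  job_C: interval 5, next fire after T=278 is 280
  job_D: interval 16, next fire after T=278 is 288
  job_E: interval 11, next fire after T=278 is 286
Earliest = 280, winner (lex tiebreak) = job_C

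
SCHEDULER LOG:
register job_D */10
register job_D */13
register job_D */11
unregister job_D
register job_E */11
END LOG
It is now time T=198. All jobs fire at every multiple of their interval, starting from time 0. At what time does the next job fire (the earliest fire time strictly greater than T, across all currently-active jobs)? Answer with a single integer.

Op 1: register job_D */10 -> active={job_D:*/10}
Op 2: register job_D */13 -> active={job_D:*/13}
Op 3: register job_D */11 -> active={job_D:*/11}
Op 4: unregister job_D -> active={}
Op 5: register job_E */11 -> active={job_E:*/11}
  job_E: interval 11, next fire after T=198 is 209
Earliest fire time = 209 (job job_E)

Answer: 209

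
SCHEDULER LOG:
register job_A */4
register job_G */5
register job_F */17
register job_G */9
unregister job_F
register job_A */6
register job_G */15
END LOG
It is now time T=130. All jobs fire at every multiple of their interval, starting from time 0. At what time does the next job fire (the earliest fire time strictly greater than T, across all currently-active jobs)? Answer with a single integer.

Answer: 132

Derivation:
Op 1: register job_A */4 -> active={job_A:*/4}
Op 2: register job_G */5 -> active={job_A:*/4, job_G:*/5}
Op 3: register job_F */17 -> active={job_A:*/4, job_F:*/17, job_G:*/5}
Op 4: register job_G */9 -> active={job_A:*/4, job_F:*/17, job_G:*/9}
Op 5: unregister job_F -> active={job_A:*/4, job_G:*/9}
Op 6: register job_A */6 -> active={job_A:*/6, job_G:*/9}
Op 7: register job_G */15 -> active={job_A:*/6, job_G:*/15}
  job_A: interval 6, next fire after T=130 is 132
  job_G: interval 15, next fire after T=130 is 135
Earliest fire time = 132 (job job_A)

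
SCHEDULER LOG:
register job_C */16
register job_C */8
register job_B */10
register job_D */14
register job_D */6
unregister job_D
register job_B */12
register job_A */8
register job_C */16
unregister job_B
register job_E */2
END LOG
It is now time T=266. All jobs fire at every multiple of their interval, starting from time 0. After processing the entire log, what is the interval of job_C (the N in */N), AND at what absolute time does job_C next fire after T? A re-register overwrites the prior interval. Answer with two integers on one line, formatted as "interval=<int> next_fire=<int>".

Op 1: register job_C */16 -> active={job_C:*/16}
Op 2: register job_C */8 -> active={job_C:*/8}
Op 3: register job_B */10 -> active={job_B:*/10, job_C:*/8}
Op 4: register job_D */14 -> active={job_B:*/10, job_C:*/8, job_D:*/14}
Op 5: register job_D */6 -> active={job_B:*/10, job_C:*/8, job_D:*/6}
Op 6: unregister job_D -> active={job_B:*/10, job_C:*/8}
Op 7: register job_B */12 -> active={job_B:*/12, job_C:*/8}
Op 8: register job_A */8 -> active={job_A:*/8, job_B:*/12, job_C:*/8}
Op 9: register job_C */16 -> active={job_A:*/8, job_B:*/12, job_C:*/16}
Op 10: unregister job_B -> active={job_A:*/8, job_C:*/16}
Op 11: register job_E */2 -> active={job_A:*/8, job_C:*/16, job_E:*/2}
Final interval of job_C = 16
Next fire of job_C after T=266: (266//16+1)*16 = 272

Answer: interval=16 next_fire=272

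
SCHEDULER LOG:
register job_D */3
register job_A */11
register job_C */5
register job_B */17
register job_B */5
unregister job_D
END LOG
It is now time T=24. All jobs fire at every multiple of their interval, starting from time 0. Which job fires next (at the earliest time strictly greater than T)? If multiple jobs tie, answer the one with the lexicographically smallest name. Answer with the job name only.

Answer: job_B

Derivation:
Op 1: register job_D */3 -> active={job_D:*/3}
Op 2: register job_A */11 -> active={job_A:*/11, job_D:*/3}
Op 3: register job_C */5 -> active={job_A:*/11, job_C:*/5, job_D:*/3}
Op 4: register job_B */17 -> active={job_A:*/11, job_B:*/17, job_C:*/5, job_D:*/3}
Op 5: register job_B */5 -> active={job_A:*/11, job_B:*/5, job_C:*/5, job_D:*/3}
Op 6: unregister job_D -> active={job_A:*/11, job_B:*/5, job_C:*/5}
  job_A: interval 11, next fire after T=24 is 33
  job_B: interval 5, next fire after T=24 is 25
  job_C: interval 5, next fire after T=24 is 25
Earliest = 25, winner (lex tiebreak) = job_B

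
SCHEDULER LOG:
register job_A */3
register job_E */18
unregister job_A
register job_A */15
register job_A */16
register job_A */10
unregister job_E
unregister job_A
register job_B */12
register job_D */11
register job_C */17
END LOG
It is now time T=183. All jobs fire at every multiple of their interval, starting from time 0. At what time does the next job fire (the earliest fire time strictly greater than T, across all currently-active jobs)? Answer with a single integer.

Op 1: register job_A */3 -> active={job_A:*/3}
Op 2: register job_E */18 -> active={job_A:*/3, job_E:*/18}
Op 3: unregister job_A -> active={job_E:*/18}
Op 4: register job_A */15 -> active={job_A:*/15, job_E:*/18}
Op 5: register job_A */16 -> active={job_A:*/16, job_E:*/18}
Op 6: register job_A */10 -> active={job_A:*/10, job_E:*/18}
Op 7: unregister job_E -> active={job_A:*/10}
Op 8: unregister job_A -> active={}
Op 9: register job_B */12 -> active={job_B:*/12}
Op 10: register job_D */11 -> active={job_B:*/12, job_D:*/11}
Op 11: register job_C */17 -> active={job_B:*/12, job_C:*/17, job_D:*/11}
  job_B: interval 12, next fire after T=183 is 192
  job_C: interval 17, next fire after T=183 is 187
  job_D: interval 11, next fire after T=183 is 187
Earliest fire time = 187 (job job_C)

Answer: 187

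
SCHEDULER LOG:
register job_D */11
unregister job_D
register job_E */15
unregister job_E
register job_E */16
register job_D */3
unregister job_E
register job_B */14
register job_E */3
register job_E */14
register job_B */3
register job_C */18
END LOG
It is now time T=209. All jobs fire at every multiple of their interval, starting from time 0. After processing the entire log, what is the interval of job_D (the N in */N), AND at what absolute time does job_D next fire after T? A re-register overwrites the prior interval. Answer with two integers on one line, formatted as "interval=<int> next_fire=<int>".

Op 1: register job_D */11 -> active={job_D:*/11}
Op 2: unregister job_D -> active={}
Op 3: register job_E */15 -> active={job_E:*/15}
Op 4: unregister job_E -> active={}
Op 5: register job_E */16 -> active={job_E:*/16}
Op 6: register job_D */3 -> active={job_D:*/3, job_E:*/16}
Op 7: unregister job_E -> active={job_D:*/3}
Op 8: register job_B */14 -> active={job_B:*/14, job_D:*/3}
Op 9: register job_E */3 -> active={job_B:*/14, job_D:*/3, job_E:*/3}
Op 10: register job_E */14 -> active={job_B:*/14, job_D:*/3, job_E:*/14}
Op 11: register job_B */3 -> active={job_B:*/3, job_D:*/3, job_E:*/14}
Op 12: register job_C */18 -> active={job_B:*/3, job_C:*/18, job_D:*/3, job_E:*/14}
Final interval of job_D = 3
Next fire of job_D after T=209: (209//3+1)*3 = 210

Answer: interval=3 next_fire=210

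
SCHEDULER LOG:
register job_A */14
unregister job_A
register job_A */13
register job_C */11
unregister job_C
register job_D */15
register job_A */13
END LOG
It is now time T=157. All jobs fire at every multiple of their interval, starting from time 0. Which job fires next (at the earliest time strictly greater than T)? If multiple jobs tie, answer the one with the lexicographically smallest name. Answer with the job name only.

Answer: job_D

Derivation:
Op 1: register job_A */14 -> active={job_A:*/14}
Op 2: unregister job_A -> active={}
Op 3: register job_A */13 -> active={job_A:*/13}
Op 4: register job_C */11 -> active={job_A:*/13, job_C:*/11}
Op 5: unregister job_C -> active={job_A:*/13}
Op 6: register job_D */15 -> active={job_A:*/13, job_D:*/15}
Op 7: register job_A */13 -> active={job_A:*/13, job_D:*/15}
  job_A: interval 13, next fire after T=157 is 169
  job_D: interval 15, next fire after T=157 is 165
Earliest = 165, winner (lex tiebreak) = job_D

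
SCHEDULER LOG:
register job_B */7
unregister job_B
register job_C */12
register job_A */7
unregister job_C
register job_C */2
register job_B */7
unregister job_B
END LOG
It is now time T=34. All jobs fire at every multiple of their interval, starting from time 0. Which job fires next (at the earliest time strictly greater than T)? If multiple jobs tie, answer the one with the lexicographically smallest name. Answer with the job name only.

Answer: job_A

Derivation:
Op 1: register job_B */7 -> active={job_B:*/7}
Op 2: unregister job_B -> active={}
Op 3: register job_C */12 -> active={job_C:*/12}
Op 4: register job_A */7 -> active={job_A:*/7, job_C:*/12}
Op 5: unregister job_C -> active={job_A:*/7}
Op 6: register job_C */2 -> active={job_A:*/7, job_C:*/2}
Op 7: register job_B */7 -> active={job_A:*/7, job_B:*/7, job_C:*/2}
Op 8: unregister job_B -> active={job_A:*/7, job_C:*/2}
  job_A: interval 7, next fire after T=34 is 35
  job_C: interval 2, next fire after T=34 is 36
Earliest = 35, winner (lex tiebreak) = job_A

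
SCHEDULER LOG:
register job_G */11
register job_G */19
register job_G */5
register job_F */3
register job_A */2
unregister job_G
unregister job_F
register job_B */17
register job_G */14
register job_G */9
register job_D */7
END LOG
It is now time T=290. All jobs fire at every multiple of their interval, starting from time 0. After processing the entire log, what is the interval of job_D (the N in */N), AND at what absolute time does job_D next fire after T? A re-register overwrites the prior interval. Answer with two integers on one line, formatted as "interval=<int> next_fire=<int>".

Answer: interval=7 next_fire=294

Derivation:
Op 1: register job_G */11 -> active={job_G:*/11}
Op 2: register job_G */19 -> active={job_G:*/19}
Op 3: register job_G */5 -> active={job_G:*/5}
Op 4: register job_F */3 -> active={job_F:*/3, job_G:*/5}
Op 5: register job_A */2 -> active={job_A:*/2, job_F:*/3, job_G:*/5}
Op 6: unregister job_G -> active={job_A:*/2, job_F:*/3}
Op 7: unregister job_F -> active={job_A:*/2}
Op 8: register job_B */17 -> active={job_A:*/2, job_B:*/17}
Op 9: register job_G */14 -> active={job_A:*/2, job_B:*/17, job_G:*/14}
Op 10: register job_G */9 -> active={job_A:*/2, job_B:*/17, job_G:*/9}
Op 11: register job_D */7 -> active={job_A:*/2, job_B:*/17, job_D:*/7, job_G:*/9}
Final interval of job_D = 7
Next fire of job_D after T=290: (290//7+1)*7 = 294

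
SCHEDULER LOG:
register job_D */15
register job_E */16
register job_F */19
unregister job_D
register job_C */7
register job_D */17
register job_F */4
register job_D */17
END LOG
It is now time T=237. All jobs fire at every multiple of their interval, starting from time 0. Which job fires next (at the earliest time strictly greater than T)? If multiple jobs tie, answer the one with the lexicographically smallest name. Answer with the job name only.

Answer: job_C

Derivation:
Op 1: register job_D */15 -> active={job_D:*/15}
Op 2: register job_E */16 -> active={job_D:*/15, job_E:*/16}
Op 3: register job_F */19 -> active={job_D:*/15, job_E:*/16, job_F:*/19}
Op 4: unregister job_D -> active={job_E:*/16, job_F:*/19}
Op 5: register job_C */7 -> active={job_C:*/7, job_E:*/16, job_F:*/19}
Op 6: register job_D */17 -> active={job_C:*/7, job_D:*/17, job_E:*/16, job_F:*/19}
Op 7: register job_F */4 -> active={job_C:*/7, job_D:*/17, job_E:*/16, job_F:*/4}
Op 8: register job_D */17 -> active={job_C:*/7, job_D:*/17, job_E:*/16, job_F:*/4}
  job_C: interval 7, next fire after T=237 is 238
  job_D: interval 17, next fire after T=237 is 238
  job_E: interval 16, next fire after T=237 is 240
  job_F: interval 4, next fire after T=237 is 240
Earliest = 238, winner (lex tiebreak) = job_C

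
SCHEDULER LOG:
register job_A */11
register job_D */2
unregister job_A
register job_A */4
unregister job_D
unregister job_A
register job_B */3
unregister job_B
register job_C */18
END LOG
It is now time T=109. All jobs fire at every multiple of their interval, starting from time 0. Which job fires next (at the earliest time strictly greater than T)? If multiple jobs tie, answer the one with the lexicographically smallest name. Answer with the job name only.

Op 1: register job_A */11 -> active={job_A:*/11}
Op 2: register job_D */2 -> active={job_A:*/11, job_D:*/2}
Op 3: unregister job_A -> active={job_D:*/2}
Op 4: register job_A */4 -> active={job_A:*/4, job_D:*/2}
Op 5: unregister job_D -> active={job_A:*/4}
Op 6: unregister job_A -> active={}
Op 7: register job_B */3 -> active={job_B:*/3}
Op 8: unregister job_B -> active={}
Op 9: register job_C */18 -> active={job_C:*/18}
  job_C: interval 18, next fire after T=109 is 126
Earliest = 126, winner (lex tiebreak) = job_C

Answer: job_C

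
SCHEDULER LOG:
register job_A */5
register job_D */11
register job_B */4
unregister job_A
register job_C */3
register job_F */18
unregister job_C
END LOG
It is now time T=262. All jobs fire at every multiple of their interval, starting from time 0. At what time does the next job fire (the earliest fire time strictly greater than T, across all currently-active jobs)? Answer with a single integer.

Op 1: register job_A */5 -> active={job_A:*/5}
Op 2: register job_D */11 -> active={job_A:*/5, job_D:*/11}
Op 3: register job_B */4 -> active={job_A:*/5, job_B:*/4, job_D:*/11}
Op 4: unregister job_A -> active={job_B:*/4, job_D:*/11}
Op 5: register job_C */3 -> active={job_B:*/4, job_C:*/3, job_D:*/11}
Op 6: register job_F */18 -> active={job_B:*/4, job_C:*/3, job_D:*/11, job_F:*/18}
Op 7: unregister job_C -> active={job_B:*/4, job_D:*/11, job_F:*/18}
  job_B: interval 4, next fire after T=262 is 264
  job_D: interval 11, next fire after T=262 is 264
  job_F: interval 18, next fire after T=262 is 270
Earliest fire time = 264 (job job_B)

Answer: 264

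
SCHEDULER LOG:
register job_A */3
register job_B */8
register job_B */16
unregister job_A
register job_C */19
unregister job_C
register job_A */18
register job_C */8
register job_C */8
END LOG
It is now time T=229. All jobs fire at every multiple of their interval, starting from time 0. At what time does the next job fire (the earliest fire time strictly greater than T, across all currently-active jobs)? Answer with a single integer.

Answer: 232

Derivation:
Op 1: register job_A */3 -> active={job_A:*/3}
Op 2: register job_B */8 -> active={job_A:*/3, job_B:*/8}
Op 3: register job_B */16 -> active={job_A:*/3, job_B:*/16}
Op 4: unregister job_A -> active={job_B:*/16}
Op 5: register job_C */19 -> active={job_B:*/16, job_C:*/19}
Op 6: unregister job_C -> active={job_B:*/16}
Op 7: register job_A */18 -> active={job_A:*/18, job_B:*/16}
Op 8: register job_C */8 -> active={job_A:*/18, job_B:*/16, job_C:*/8}
Op 9: register job_C */8 -> active={job_A:*/18, job_B:*/16, job_C:*/8}
  job_A: interval 18, next fire after T=229 is 234
  job_B: interval 16, next fire after T=229 is 240
  job_C: interval 8, next fire after T=229 is 232
Earliest fire time = 232 (job job_C)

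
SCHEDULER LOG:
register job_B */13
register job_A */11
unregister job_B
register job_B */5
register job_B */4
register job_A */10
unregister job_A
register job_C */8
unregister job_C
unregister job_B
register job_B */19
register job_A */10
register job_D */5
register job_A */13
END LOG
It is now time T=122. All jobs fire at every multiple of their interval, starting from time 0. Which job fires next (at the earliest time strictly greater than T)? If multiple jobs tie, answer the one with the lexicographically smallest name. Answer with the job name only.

Answer: job_D

Derivation:
Op 1: register job_B */13 -> active={job_B:*/13}
Op 2: register job_A */11 -> active={job_A:*/11, job_B:*/13}
Op 3: unregister job_B -> active={job_A:*/11}
Op 4: register job_B */5 -> active={job_A:*/11, job_B:*/5}
Op 5: register job_B */4 -> active={job_A:*/11, job_B:*/4}
Op 6: register job_A */10 -> active={job_A:*/10, job_B:*/4}
Op 7: unregister job_A -> active={job_B:*/4}
Op 8: register job_C */8 -> active={job_B:*/4, job_C:*/8}
Op 9: unregister job_C -> active={job_B:*/4}
Op 10: unregister job_B -> active={}
Op 11: register job_B */19 -> active={job_B:*/19}
Op 12: register job_A */10 -> active={job_A:*/10, job_B:*/19}
Op 13: register job_D */5 -> active={job_A:*/10, job_B:*/19, job_D:*/5}
Op 14: register job_A */13 -> active={job_A:*/13, job_B:*/19, job_D:*/5}
  job_A: interval 13, next fire after T=122 is 130
  job_B: interval 19, next fire after T=122 is 133
  job_D: interval 5, next fire after T=122 is 125
Earliest = 125, winner (lex tiebreak) = job_D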